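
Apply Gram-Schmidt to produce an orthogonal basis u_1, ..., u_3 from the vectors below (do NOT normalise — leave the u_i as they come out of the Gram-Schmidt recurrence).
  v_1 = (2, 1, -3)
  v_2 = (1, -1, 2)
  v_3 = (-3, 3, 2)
Orthogonal basis:
  u_1 = (2, 1, -3)
  u_2 = (12/7, -9/14, 13/14)
  u_3 = (24/59, 168/59, 72/59)

Apply the Gram-Schmidt recurrence
  u_1 = v_1
  u_i = v_i − Σ_{j<i} ((v_i · u_j) / (u_j · u_j)) · u_j.

Step by step this gives:
  u_1 = (2, 1, -3)
  u_2 = (12/7, -9/14, 13/14)
  u_3 = (24/59, 168/59, 72/59)

Orthogonality check:
  u_2 · u_1 = 0 (should be 0)
  u_3 · u_1 = 0 (should be 0)
  u_3 · u_2 = 0 (should be 0)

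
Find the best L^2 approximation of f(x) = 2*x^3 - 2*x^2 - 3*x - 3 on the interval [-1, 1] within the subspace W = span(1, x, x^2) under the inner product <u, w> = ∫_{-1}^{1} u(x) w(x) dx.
g(x) = -2*x^2 - 9*x/5 - 3

The best approximation g ∈ W is the orthogonal projection of f onto W. Writing g = a_0 + a_1 x + a_2 x^2, the coefficients solve the normal equations G · a = b where
  G_{ij} = <φ_i, φ_j> and b_i = <f, φ_i>, with φ_0 = 1, φ_1 = x, φ_2 = x^2.
G =
  [2, 0, 2/3]
  [0, 2/3, 0]
  [2/3, 0, 2/5],
b = (-22/3, -6/5, -14/5).
Solving gives a_0 = -3, a_1 = -9/5, a_2 = -2, so
  g(x) = -2*x^2 - 9*x/5 - 3.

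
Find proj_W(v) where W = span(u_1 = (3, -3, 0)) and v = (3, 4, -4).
proj_W(v) = (-1/2, 1/2, 0)

Set up U = [u_1 | ... | u_1] ∈ R^(3×1). The projector onto W = col(U) is P = U (U^T U)^(-1) U^T.
Compute U^T U =
  [18],
and U^T v = (-3).
Solve U^T U · c = U^T v for the coefficients: c = (-1/6). The projection is proj_W(v) = U c.
Check: (v - proj_W(v)) · u_1 = 0  (should be 0).
Result: proj_W(v) = (-1/2, 1/2, 0).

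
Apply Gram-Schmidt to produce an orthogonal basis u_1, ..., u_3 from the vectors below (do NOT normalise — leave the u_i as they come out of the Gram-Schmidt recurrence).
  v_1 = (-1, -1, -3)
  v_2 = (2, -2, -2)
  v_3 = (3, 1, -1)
Orthogonal basis:
  u_1 = (-1, -1, -3)
  u_2 = (28/11, -16/11, -4/11)
  u_3 = (1, 2, -1)

Apply the Gram-Schmidt recurrence
  u_1 = v_1
  u_i = v_i − Σ_{j<i} ((v_i · u_j) / (u_j · u_j)) · u_j.

Step by step this gives:
  u_1 = (-1, -1, -3)
  u_2 = (28/11, -16/11, -4/11)
  u_3 = (1, 2, -1)

Orthogonality check:
  u_2 · u_1 = 0 (should be 0)
  u_3 · u_1 = 0 (should be 0)
  u_3 · u_2 = 0 (should be 0)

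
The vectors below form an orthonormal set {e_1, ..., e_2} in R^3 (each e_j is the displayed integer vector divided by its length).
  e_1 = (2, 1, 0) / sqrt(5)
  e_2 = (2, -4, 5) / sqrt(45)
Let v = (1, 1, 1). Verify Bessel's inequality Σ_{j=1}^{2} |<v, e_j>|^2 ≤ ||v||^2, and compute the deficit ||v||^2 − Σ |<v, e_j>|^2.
Σ |<v, e_j>|^2 = 2; ||v||^2 = 3; deficit = 1

Write each e_j = u_j / sqrt(<u_j, u_j>) where u_j is the displayed integer vector. Then <v, e_j> = <v, u_j> / sqrt(<u_j, u_j>), so |<v, e_j>|^2 = <v, u_j>^2 / <u_j, u_j>.
Coefficients: <v, e_1> = 3/sqrt(5), <v, e_2> = 3/sqrt(45).
Square and sum: Σ |<v, e_j>|^2 = 2.
Compute ||v||^2 = v·v = 3.
Deficit = 3 − 2 = 1 ≥ 0, confirming Bessel's inequality. (The deficit equals ||v − Σ <v,e_j> e_j||^2, the squared distance from v to span{e_j}.)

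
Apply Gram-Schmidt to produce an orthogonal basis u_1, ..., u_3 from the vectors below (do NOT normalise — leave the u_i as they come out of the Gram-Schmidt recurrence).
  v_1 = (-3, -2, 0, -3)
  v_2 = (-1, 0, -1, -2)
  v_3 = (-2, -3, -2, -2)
Orthogonal basis:
  u_1 = (-3, -2, 0, -3)
  u_2 = (5/22, 9/11, -1, -17/22)
  u_3 = (20/51, -27/17, -88/51, 2/3)

Apply the Gram-Schmidt recurrence
  u_1 = v_1
  u_i = v_i − Σ_{j<i} ((v_i · u_j) / (u_j · u_j)) · u_j.

Step by step this gives:
  u_1 = (-3, -2, 0, -3)
  u_2 = (5/22, 9/11, -1, -17/22)
  u_3 = (20/51, -27/17, -88/51, 2/3)

Orthogonality check:
  u_2 · u_1 = 0 (should be 0)
  u_3 · u_1 = 0 (should be 0)
  u_3 · u_2 = 0 (should be 0)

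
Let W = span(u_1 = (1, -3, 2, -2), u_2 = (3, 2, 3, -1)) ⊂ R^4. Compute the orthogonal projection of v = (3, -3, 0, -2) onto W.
proj_W(v) = (373/389, -1009/389, 716/389, -696/389)

Set up U = [u_1 | ... | u_2] ∈ R^(4×2). The projector onto W = col(U) is P = U (U^T U)^(-1) U^T.
Compute U^T U =
  [18, 5]
  [5, 23],
and U^T v = (16, 5).
Solve U^T U · c = U^T v for the coefficients: c = (343/389, 10/389). The projection is proj_W(v) = U c.
Check: (v - proj_W(v)) · u_1 = 0  (should be 0).
Check: (v - proj_W(v)) · u_2 = 0  (should be 0).
Result: proj_W(v) = (373/389, -1009/389, 716/389, -696/389).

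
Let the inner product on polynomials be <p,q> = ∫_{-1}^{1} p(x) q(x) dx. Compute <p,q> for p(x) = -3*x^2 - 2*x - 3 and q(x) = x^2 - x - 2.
<p,q> = 212/15

Expand the product: p(x)·q(x) = -3*x^4 + x^3 + 5*x^2 + 7*x + 6.
∫_{-1}^{1} of each monomial x^k gives [2/(k+1) if k even, 0 if k odd]. Integrating term-by-term (or equivalently evaluating the antiderivative F(x) = -3*x^5/5 + x^4/4 + 5*x^3/3 + 7*x^2/2 + 6*x at the endpoints):
  F(1) − F(−1) = 649/60 − (-199/60) = 212/15.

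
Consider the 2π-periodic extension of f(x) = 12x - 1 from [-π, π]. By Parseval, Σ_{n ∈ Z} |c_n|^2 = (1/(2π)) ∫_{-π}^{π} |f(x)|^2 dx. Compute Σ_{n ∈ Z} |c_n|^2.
Σ |c_n|^2 = 48π^2 + 1

Expand and integrate term by term over [-π, π]:
  ∫ (12x)^2 dx = 144·(2π^3/3); ∫ 2·12·(-1)·x dx = 0 (odd integrand); ∫ (-1)^2 dx = 1·2π.
So (1/(2π)) ∫_{-π}^{π} (12x - 1)^2 dx = 144π^2/3 + 1 = 48π^2 + 1.
Parseval ⇒ Σ |c_n|^2 = 48π^2 + 1.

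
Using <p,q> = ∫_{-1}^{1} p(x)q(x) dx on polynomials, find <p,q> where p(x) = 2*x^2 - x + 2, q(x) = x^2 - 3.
<p,q> = -208/15

Expand the product: p(x)·q(x) = 2*x^4 - x^3 - 4*x^2 + 3*x - 6.
∫_{-1}^{1} of each monomial x^k gives [2/(k+1) if k even, 0 if k odd]. Integrating term-by-term (or equivalently evaluating the antiderivative F(x) = 2*x^5/5 - x^4/4 - 4*x^3/3 + 3*x^2/2 - 6*x at the endpoints):
  F(1) − F(−1) = -341/60 − (491/60) = -208/15.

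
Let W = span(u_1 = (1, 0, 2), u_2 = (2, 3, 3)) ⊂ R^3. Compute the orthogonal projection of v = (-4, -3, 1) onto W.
proj_W(v) = (-20/23, -81/23, -13/23)

Set up U = [u_1 | ... | u_2] ∈ R^(3×2). The projector onto W = col(U) is P = U (U^T U)^(-1) U^T.
Compute U^T U =
  [5, 8]
  [8, 22],
and U^T v = (-2, -14).
Solve U^T U · c = U^T v for the coefficients: c = (34/23, -27/23). The projection is proj_W(v) = U c.
Check: (v - proj_W(v)) · u_1 = 0  (should be 0).
Check: (v - proj_W(v)) · u_2 = 0  (should be 0).
Result: proj_W(v) = (-20/23, -81/23, -13/23).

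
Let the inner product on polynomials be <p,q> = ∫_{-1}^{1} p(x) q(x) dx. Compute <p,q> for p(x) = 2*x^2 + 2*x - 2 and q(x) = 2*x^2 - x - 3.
<p,q> = 28/5

Expand the product: p(x)·q(x) = 4*x^4 + 2*x^3 - 12*x^2 - 4*x + 6.
∫_{-1}^{1} of each monomial x^k gives [2/(k+1) if k even, 0 if k odd]. Integrating term-by-term (or equivalently evaluating the antiderivative F(x) = 4*x^5/5 + x^4/2 - 4*x^3 - 2*x^2 + 6*x at the endpoints):
  F(1) − F(−1) = 13/10 − (-43/10) = 28/5.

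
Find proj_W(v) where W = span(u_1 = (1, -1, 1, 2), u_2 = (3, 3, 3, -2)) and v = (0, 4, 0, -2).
proj_W(v) = (10/27, 68/27, 10/27, -28/9)

Set up U = [u_1 | ... | u_2] ∈ R^(4×2). The projector onto W = col(U) is P = U (U^T U)^(-1) U^T.
Compute U^T U =
  [7, -1]
  [-1, 31],
and U^T v = (-8, 16).
Solve U^T U · c = U^T v for the coefficients: c = (-29/27, 13/27). The projection is proj_W(v) = U c.
Check: (v - proj_W(v)) · u_1 = 0  (should be 0).
Check: (v - proj_W(v)) · u_2 = 0  (should be 0).
Result: proj_W(v) = (10/27, 68/27, 10/27, -28/9).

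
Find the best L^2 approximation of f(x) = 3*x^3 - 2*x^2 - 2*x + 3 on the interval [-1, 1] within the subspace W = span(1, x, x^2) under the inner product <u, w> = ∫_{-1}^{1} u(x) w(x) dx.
g(x) = -2*x^2 - x/5 + 3

The best approximation g ∈ W is the orthogonal projection of f onto W. Writing g = a_0 + a_1 x + a_2 x^2, the coefficients solve the normal equations G · a = b where
  G_{ij} = <φ_i, φ_j> and b_i = <f, φ_i>, with φ_0 = 1, φ_1 = x, φ_2 = x^2.
G =
  [2, 0, 2/3]
  [0, 2/3, 0]
  [2/3, 0, 2/5],
b = (14/3, -2/15, 6/5).
Solving gives a_0 = 3, a_1 = -1/5, a_2 = -2, so
  g(x) = -2*x^2 - x/5 + 3.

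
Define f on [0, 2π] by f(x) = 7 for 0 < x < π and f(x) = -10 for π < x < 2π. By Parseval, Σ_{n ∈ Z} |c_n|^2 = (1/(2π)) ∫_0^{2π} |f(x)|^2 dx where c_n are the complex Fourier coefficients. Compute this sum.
Σ |c_n|^2 = 149/2

Parseval equates the L^2 energy of f (normalised by 1/(2π)) with the ℓ^2 sum of its Fourier coefficients: (1/(2π)) ∫_0^{2π} |f|^2 = Σ |c_n|^2.
Compute the left side: (1/(2π)) [∫_0^π 7^2 dx + ∫_π^{2π} (-10)^2 dx] = (1/(2π)) · (49π + 100π) = (49 + 100)/2 = 149/2.
So Σ_{n ∈ Z} |c_n|^2 = 149/2.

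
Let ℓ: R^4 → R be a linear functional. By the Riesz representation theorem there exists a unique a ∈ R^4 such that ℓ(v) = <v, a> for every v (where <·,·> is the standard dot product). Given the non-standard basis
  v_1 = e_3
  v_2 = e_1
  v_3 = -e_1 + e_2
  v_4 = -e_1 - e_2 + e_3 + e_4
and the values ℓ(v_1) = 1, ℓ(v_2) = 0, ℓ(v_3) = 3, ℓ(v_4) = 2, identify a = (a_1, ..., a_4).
a = (0, 3, 1, 4)

Write a = (a_1, ..., a_4) in the standard basis. For each basis vector v_i, ℓ(v_i) = <v_i, a> is a linear equation in the a_j's. Collect the n equations into a matrix system V a = ℓ, where row i of V is v_i (expressed in the standard basis). Since V is invertible (lower-triangular with 1s on the diagonal, up to permutation), solve by back-substitution:
  V =
[[0, 0, 1, 0],
 [1, 0, 0, 0],
 [-1, 1, 0, 0],
 [-1, -1, 1, 1]]
  V a = (1, 0, 3, 2)
Solving gives a = (0, 3, 1, 4).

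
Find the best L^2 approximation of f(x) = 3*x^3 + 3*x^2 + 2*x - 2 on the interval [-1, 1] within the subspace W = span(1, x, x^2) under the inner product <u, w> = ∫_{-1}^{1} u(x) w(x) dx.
g(x) = 3*x^2 + 19*x/5 - 2

The best approximation g ∈ W is the orthogonal projection of f onto W. Writing g = a_0 + a_1 x + a_2 x^2, the coefficients solve the normal equations G · a = b where
  G_{ij} = <φ_i, φ_j> and b_i = <f, φ_i>, with φ_0 = 1, φ_1 = x, φ_2 = x^2.
G =
  [2, 0, 2/3]
  [0, 2/3, 0]
  [2/3, 0, 2/5],
b = (-2, 38/15, -2/15).
Solving gives a_0 = -2, a_1 = 19/5, a_2 = 3, so
  g(x) = 3*x^2 + 19*x/5 - 2.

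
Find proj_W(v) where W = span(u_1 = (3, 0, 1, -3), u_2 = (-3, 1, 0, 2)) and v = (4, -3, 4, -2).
proj_W(v) = (162/41, -31/41, 23/41, -131/41)

Set up U = [u_1 | ... | u_2] ∈ R^(4×2). The projector onto W = col(U) is P = U (U^T U)^(-1) U^T.
Compute U^T U =
  [19, -15]
  [-15, 14],
and U^T v = (22, -19).
Solve U^T U · c = U^T v for the coefficients: c = (23/41, -31/41). The projection is proj_W(v) = U c.
Check: (v - proj_W(v)) · u_1 = 0  (should be 0).
Check: (v - proj_W(v)) · u_2 = 0  (should be 0).
Result: proj_W(v) = (162/41, -31/41, 23/41, -131/41).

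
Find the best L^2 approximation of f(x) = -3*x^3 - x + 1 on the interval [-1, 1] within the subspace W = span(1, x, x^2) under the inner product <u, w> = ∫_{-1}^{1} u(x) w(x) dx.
g(x) = 1 - 14*x/5

The best approximation g ∈ W is the orthogonal projection of f onto W. Writing g = a_0 + a_1 x + a_2 x^2, the coefficients solve the normal equations G · a = b where
  G_{ij} = <φ_i, φ_j> and b_i = <f, φ_i>, with φ_0 = 1, φ_1 = x, φ_2 = x^2.
G =
  [2, 0, 2/3]
  [0, 2/3, 0]
  [2/3, 0, 2/5],
b = (2, -28/15, 2/3).
Solving gives a_0 = 1, a_1 = -14/5, a_2 = 0, so
  g(x) = 1 - 14*x/5.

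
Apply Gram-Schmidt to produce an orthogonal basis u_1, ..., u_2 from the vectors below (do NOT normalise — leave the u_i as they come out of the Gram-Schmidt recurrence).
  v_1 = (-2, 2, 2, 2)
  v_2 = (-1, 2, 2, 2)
Orthogonal basis:
  u_1 = (-2, 2, 2, 2)
  u_2 = (3/4, 1/4, 1/4, 1/4)

Apply the Gram-Schmidt recurrence
  u_1 = v_1
  u_i = v_i − Σ_{j<i} ((v_i · u_j) / (u_j · u_j)) · u_j.

Step by step this gives:
  u_1 = (-2, 2, 2, 2)
  u_2 = (3/4, 1/4, 1/4, 1/4)

Orthogonality check:
  u_2 · u_1 = 0 (should be 0)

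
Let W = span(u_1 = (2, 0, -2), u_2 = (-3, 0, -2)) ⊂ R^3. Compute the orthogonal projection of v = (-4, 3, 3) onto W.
proj_W(v) = (-4, 0, 3)

Set up U = [u_1 | ... | u_2] ∈ R^(3×2). The projector onto W = col(U) is P = U (U^T U)^(-1) U^T.
Compute U^T U =
  [8, -2]
  [-2, 13],
and U^T v = (-14, 6).
Solve U^T U · c = U^T v for the coefficients: c = (-17/10, 1/5). The projection is proj_W(v) = U c.
Check: (v - proj_W(v)) · u_1 = 0  (should be 0).
Check: (v - proj_W(v)) · u_2 = 0  (should be 0).
Result: proj_W(v) = (-4, 0, 3).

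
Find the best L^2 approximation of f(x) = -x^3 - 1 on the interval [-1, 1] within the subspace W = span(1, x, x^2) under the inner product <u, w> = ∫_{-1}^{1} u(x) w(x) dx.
g(x) = -3*x/5 - 1

The best approximation g ∈ W is the orthogonal projection of f onto W. Writing g = a_0 + a_1 x + a_2 x^2, the coefficients solve the normal equations G · a = b where
  G_{ij} = <φ_i, φ_j> and b_i = <f, φ_i>, with φ_0 = 1, φ_1 = x, φ_2 = x^2.
G =
  [2, 0, 2/3]
  [0, 2/3, 0]
  [2/3, 0, 2/5],
b = (-2, -2/5, -2/3).
Solving gives a_0 = -1, a_1 = -3/5, a_2 = 0, so
  g(x) = -3*x/5 - 1.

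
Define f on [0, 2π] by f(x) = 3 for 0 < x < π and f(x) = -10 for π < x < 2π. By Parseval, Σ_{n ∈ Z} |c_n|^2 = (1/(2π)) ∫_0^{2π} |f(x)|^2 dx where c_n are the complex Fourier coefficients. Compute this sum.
Σ |c_n|^2 = 109/2

Parseval equates the L^2 energy of f (normalised by 1/(2π)) with the ℓ^2 sum of its Fourier coefficients: (1/(2π)) ∫_0^{2π} |f|^2 = Σ |c_n|^2.
Compute the left side: (1/(2π)) [∫_0^π 3^2 dx + ∫_π^{2π} (-10)^2 dx] = (1/(2π)) · (9π + 100π) = (9 + 100)/2 = 109/2.
So Σ_{n ∈ Z} |c_n|^2 = 109/2.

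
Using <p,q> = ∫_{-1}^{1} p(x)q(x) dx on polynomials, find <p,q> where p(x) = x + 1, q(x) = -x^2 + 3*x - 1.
<p,q> = -2/3

Expand the product: p(x)·q(x) = -x^3 + 2*x^2 + 2*x - 1.
∫_{-1}^{1} of each monomial x^k gives [2/(k+1) if k even, 0 if k odd]. Integrating term-by-term (or equivalently evaluating the antiderivative F(x) = -x^4/4 + 2*x^3/3 + x^2 - x at the endpoints):
  F(1) − F(−1) = 5/12 − (13/12) = -2/3.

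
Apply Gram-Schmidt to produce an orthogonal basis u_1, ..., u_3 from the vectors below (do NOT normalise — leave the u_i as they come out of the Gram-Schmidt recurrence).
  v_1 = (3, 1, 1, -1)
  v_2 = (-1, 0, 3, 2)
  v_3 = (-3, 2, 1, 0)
Orthogonal basis:
  u_1 = (3, 1, 1, -1)
  u_2 = (-1/2, 1/6, 19/6, 11/6)
  u_3 = (-54/41, 100/41, 14/41, -48/41)

Apply the Gram-Schmidt recurrence
  u_1 = v_1
  u_i = v_i − Σ_{j<i} ((v_i · u_j) / (u_j · u_j)) · u_j.

Step by step this gives:
  u_1 = (3, 1, 1, -1)
  u_2 = (-1/2, 1/6, 19/6, 11/6)
  u_3 = (-54/41, 100/41, 14/41, -48/41)

Orthogonality check:
  u_2 · u_1 = 0 (should be 0)
  u_3 · u_1 = 0 (should be 0)
  u_3 · u_2 = 0 (should be 0)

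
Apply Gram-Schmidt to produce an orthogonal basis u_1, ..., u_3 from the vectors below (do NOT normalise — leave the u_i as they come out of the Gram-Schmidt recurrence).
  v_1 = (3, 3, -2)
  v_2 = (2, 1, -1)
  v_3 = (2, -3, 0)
Orthogonal basis:
  u_1 = (3, 3, -2)
  u_2 = (1/2, -1/2, 0)
  u_3 = (-1/11, -1/11, -3/11)

Apply the Gram-Schmidt recurrence
  u_1 = v_1
  u_i = v_i − Σ_{j<i} ((v_i · u_j) / (u_j · u_j)) · u_j.

Step by step this gives:
  u_1 = (3, 3, -2)
  u_2 = (1/2, -1/2, 0)
  u_3 = (-1/11, -1/11, -3/11)

Orthogonality check:
  u_2 · u_1 = 0 (should be 0)
  u_3 · u_1 = 0 (should be 0)
  u_3 · u_2 = 0 (should be 0)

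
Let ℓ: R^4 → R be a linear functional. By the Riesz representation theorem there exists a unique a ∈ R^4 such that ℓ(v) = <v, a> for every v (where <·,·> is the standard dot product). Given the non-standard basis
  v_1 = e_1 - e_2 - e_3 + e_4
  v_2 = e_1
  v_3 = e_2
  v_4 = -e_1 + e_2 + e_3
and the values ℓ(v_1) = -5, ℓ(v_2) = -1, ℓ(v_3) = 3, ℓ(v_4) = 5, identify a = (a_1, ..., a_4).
a = (-1, 3, 1, 0)

Write a = (a_1, ..., a_4) in the standard basis. For each basis vector v_i, ℓ(v_i) = <v_i, a> is a linear equation in the a_j's. Collect the n equations into a matrix system V a = ℓ, where row i of V is v_i (expressed in the standard basis). Since V is invertible (lower-triangular with 1s on the diagonal, up to permutation), solve by back-substitution:
  V =
[[1, -1, -1, 1],
 [1, 0, 0, 0],
 [0, 1, 0, 0],
 [-1, 1, 1, 0]]
  V a = (-5, -1, 3, 5)
Solving gives a = (-1, 3, 1, 0).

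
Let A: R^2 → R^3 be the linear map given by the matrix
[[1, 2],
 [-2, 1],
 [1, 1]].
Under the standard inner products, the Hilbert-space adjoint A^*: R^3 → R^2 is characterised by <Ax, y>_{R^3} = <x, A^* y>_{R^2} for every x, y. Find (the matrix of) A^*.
A^* = A^T =
[[1, -2, 1],
 [2, 1, 1]]

For real matrices with standard dot products, the defining identity <Ax, y> = <x, A^* y> gives (Ax)^T y = x^T (A^*) y, i.e. x^T A^T y = x^T (A^*) y. Since this holds for all x, y, we must have A^* = A^T. Therefore
A^* =
[[1, -2, 1],
 [2, 1, 1]].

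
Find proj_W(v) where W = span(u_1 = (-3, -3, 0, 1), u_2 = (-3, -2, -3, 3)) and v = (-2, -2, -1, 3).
proj_W(v) = (-651/265, -503/265, -444/265, 513/265)

Set up U = [u_1 | ... | u_2] ∈ R^(4×2). The projector onto W = col(U) is P = U (U^T U)^(-1) U^T.
Compute U^T U =
  [19, 18]
  [18, 31],
and U^T v = (15, 22).
Solve U^T U · c = U^T v for the coefficients: c = (69/265, 148/265). The projection is proj_W(v) = U c.
Check: (v - proj_W(v)) · u_1 = 0  (should be 0).
Check: (v - proj_W(v)) · u_2 = 0  (should be 0).
Result: proj_W(v) = (-651/265, -503/265, -444/265, 513/265).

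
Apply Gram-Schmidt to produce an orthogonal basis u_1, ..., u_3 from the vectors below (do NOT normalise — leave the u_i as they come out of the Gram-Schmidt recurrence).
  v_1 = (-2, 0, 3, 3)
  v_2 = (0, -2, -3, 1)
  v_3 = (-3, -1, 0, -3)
Orthogonal basis:
  u_1 = (-2, 0, 3, 3)
  u_2 = (-6/11, -2, -24/11, 20/11)
  u_3 = (-57/17, -22/17, 3/34, -79/34)

Apply the Gram-Schmidt recurrence
  u_1 = v_1
  u_i = v_i − Σ_{j<i} ((v_i · u_j) / (u_j · u_j)) · u_j.

Step by step this gives:
  u_1 = (-2, 0, 3, 3)
  u_2 = (-6/11, -2, -24/11, 20/11)
  u_3 = (-57/17, -22/17, 3/34, -79/34)

Orthogonality check:
  u_2 · u_1 = 0 (should be 0)
  u_3 · u_1 = 0 (should be 0)
  u_3 · u_2 = 0 (should be 0)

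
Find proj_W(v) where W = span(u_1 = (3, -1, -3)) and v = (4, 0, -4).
proj_W(v) = (72/19, -24/19, -72/19)

Set up U = [u_1 | ... | u_1] ∈ R^(3×1). The projector onto W = col(U) is P = U (U^T U)^(-1) U^T.
Compute U^T U =
  [19],
and U^T v = (24).
Solve U^T U · c = U^T v for the coefficients: c = (24/19). The projection is proj_W(v) = U c.
Check: (v - proj_W(v)) · u_1 = 0  (should be 0).
Result: proj_W(v) = (72/19, -24/19, -72/19).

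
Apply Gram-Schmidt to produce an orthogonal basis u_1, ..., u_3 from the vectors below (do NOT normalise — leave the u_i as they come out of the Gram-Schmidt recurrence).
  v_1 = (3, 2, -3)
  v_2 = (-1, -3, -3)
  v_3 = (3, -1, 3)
Orthogonal basis:
  u_1 = (3, 2, -3)
  u_2 = (-1, -3, -3)
  u_3 = (585/209, -468/209, 273/209)

Apply the Gram-Schmidt recurrence
  u_1 = v_1
  u_i = v_i − Σ_{j<i} ((v_i · u_j) / (u_j · u_j)) · u_j.

Step by step this gives:
  u_1 = (3, 2, -3)
  u_2 = (-1, -3, -3)
  u_3 = (585/209, -468/209, 273/209)

Orthogonality check:
  u_2 · u_1 = 0 (should be 0)
  u_3 · u_1 = 0 (should be 0)
  u_3 · u_2 = 0 (should be 0)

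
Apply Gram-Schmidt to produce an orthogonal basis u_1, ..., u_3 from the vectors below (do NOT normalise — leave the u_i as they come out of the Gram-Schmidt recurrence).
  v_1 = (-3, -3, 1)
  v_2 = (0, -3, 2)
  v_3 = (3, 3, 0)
Orthogonal basis:
  u_1 = (-3, -3, 1)
  u_2 = (33/19, -24/19, 27/19)
  u_3 = (-3/14, 3/7, 9/14)

Apply the Gram-Schmidt recurrence
  u_1 = v_1
  u_i = v_i − Σ_{j<i} ((v_i · u_j) / (u_j · u_j)) · u_j.

Step by step this gives:
  u_1 = (-3, -3, 1)
  u_2 = (33/19, -24/19, 27/19)
  u_3 = (-3/14, 3/7, 9/14)

Orthogonality check:
  u_2 · u_1 = 0 (should be 0)
  u_3 · u_1 = 0 (should be 0)
  u_3 · u_2 = 0 (should be 0)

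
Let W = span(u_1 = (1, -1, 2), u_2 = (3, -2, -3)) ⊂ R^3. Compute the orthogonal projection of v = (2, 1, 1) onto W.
proj_W(v) = (94/131, -85/131, 107/131)

Set up U = [u_1 | ... | u_2] ∈ R^(3×2). The projector onto W = col(U) is P = U (U^T U)^(-1) U^T.
Compute U^T U =
  [6, -1]
  [-1, 22],
and U^T v = (3, 1).
Solve U^T U · c = U^T v for the coefficients: c = (67/131, 9/131). The projection is proj_W(v) = U c.
Check: (v - proj_W(v)) · u_1 = 0  (should be 0).
Check: (v - proj_W(v)) · u_2 = 0  (should be 0).
Result: proj_W(v) = (94/131, -85/131, 107/131).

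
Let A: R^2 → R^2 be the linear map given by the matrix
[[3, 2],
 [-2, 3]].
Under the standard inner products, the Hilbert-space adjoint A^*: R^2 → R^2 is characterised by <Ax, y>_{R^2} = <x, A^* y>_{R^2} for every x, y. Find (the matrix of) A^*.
A^* = A^T =
[[3, -2],
 [2, 3]]

For real matrices with standard dot products, the defining identity <Ax, y> = <x, A^* y> gives (Ax)^T y = x^T (A^*) y, i.e. x^T A^T y = x^T (A^*) y. Since this holds for all x, y, we must have A^* = A^T. Therefore
A^* =
[[3, -2],
 [2, 3]].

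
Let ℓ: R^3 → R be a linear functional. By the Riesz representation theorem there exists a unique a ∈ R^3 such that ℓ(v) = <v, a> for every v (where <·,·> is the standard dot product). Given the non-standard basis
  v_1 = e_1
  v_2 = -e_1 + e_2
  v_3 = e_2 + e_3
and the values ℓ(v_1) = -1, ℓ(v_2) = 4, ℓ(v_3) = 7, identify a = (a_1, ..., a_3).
a = (-1, 3, 4)

Write a = (a_1, ..., a_3) in the standard basis. For each basis vector v_i, ℓ(v_i) = <v_i, a> is a linear equation in the a_j's. Collect the n equations into a matrix system V a = ℓ, where row i of V is v_i (expressed in the standard basis). Since V is invertible (lower-triangular with 1s on the diagonal, up to permutation), solve by back-substitution:
  V =
[[1, 0, 0],
 [-1, 1, 0],
 [0, 1, 1]]
  V a = (-1, 4, 7)
Solving gives a = (-1, 3, 4).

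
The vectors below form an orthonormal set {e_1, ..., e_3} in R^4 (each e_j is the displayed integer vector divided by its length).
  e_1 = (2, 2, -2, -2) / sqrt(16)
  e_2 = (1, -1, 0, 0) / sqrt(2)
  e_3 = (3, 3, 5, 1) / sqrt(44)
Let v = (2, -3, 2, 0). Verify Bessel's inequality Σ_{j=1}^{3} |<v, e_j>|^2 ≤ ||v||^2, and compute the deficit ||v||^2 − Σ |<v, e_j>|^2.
Σ |<v, e_j>|^2 = 349/22; ||v||^2 = 17; deficit = 25/22

Write each e_j = u_j / sqrt(<u_j, u_j>) where u_j is the displayed integer vector. Then <v, e_j> = <v, u_j> / sqrt(<u_j, u_j>), so |<v, e_j>|^2 = <v, u_j>^2 / <u_j, u_j>.
Coefficients: <v, e_1> = -6/sqrt(16), <v, e_2> = 5/sqrt(2), <v, e_3> = 7/sqrt(44).
Square and sum: Σ |<v, e_j>|^2 = 349/22.
Compute ||v||^2 = v·v = 17.
Deficit = 17 − 349/22 = 25/22 ≥ 0, confirming Bessel's inequality. (The deficit equals ||v − Σ <v,e_j> e_j||^2, the squared distance from v to span{e_j}.)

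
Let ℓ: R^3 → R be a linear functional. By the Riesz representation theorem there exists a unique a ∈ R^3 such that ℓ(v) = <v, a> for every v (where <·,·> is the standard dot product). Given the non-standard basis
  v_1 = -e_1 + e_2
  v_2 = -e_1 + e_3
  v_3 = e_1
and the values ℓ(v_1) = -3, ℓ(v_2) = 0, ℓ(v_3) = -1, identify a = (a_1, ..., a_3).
a = (-1, -4, -1)

Write a = (a_1, ..., a_3) in the standard basis. For each basis vector v_i, ℓ(v_i) = <v_i, a> is a linear equation in the a_j's. Collect the n equations into a matrix system V a = ℓ, where row i of V is v_i (expressed in the standard basis). Since V is invertible (lower-triangular with 1s on the diagonal, up to permutation), solve by back-substitution:
  V =
[[-1, 1, 0],
 [-1, 0, 1],
 [1, 0, 0]]
  V a = (-3, 0, -1)
Solving gives a = (-1, -4, -1).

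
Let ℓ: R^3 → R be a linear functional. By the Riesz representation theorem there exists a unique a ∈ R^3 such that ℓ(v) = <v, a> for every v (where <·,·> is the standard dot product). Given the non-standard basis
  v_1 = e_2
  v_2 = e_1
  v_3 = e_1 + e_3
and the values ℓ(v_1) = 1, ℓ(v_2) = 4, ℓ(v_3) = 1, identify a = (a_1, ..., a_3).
a = (4, 1, -3)

Write a = (a_1, ..., a_3) in the standard basis. For each basis vector v_i, ℓ(v_i) = <v_i, a> is a linear equation in the a_j's. Collect the n equations into a matrix system V a = ℓ, where row i of V is v_i (expressed in the standard basis). Since V is invertible (lower-triangular with 1s on the diagonal, up to permutation), solve by back-substitution:
  V =
[[0, 1, 0],
 [1, 0, 0],
 [1, 0, 1]]
  V a = (1, 4, 1)
Solving gives a = (4, 1, -3).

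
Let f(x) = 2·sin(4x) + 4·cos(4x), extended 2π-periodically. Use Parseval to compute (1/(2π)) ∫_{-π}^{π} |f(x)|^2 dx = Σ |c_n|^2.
Σ |c_n|^2 = 10

Expand |f|^2 and use orthogonality of {sin(nx), cos(mx)} on [-π, π]:
  ∫_{-π}^{π} sin(nx)^2 dx = π, ∫ cos(mx)^2 dx = π, and cross terms integrate to 0.
So ∫_{-π}^{π} f(x)^2 dx = 2^2 · π + 4^2 · π = (4 + 16)π.
Divide by 2π: (4 + 16)/2 = 10.
By Parseval, this equals Σ |c_n|^2.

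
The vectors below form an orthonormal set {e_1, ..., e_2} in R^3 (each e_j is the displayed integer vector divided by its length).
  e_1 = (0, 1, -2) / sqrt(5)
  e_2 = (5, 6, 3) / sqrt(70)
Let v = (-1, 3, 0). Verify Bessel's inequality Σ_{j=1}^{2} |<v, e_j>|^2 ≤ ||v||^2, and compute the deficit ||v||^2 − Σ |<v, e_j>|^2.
Σ |<v, e_j>|^2 = 59/14; ||v||^2 = 10; deficit = 81/14

Write each e_j = u_j / sqrt(<u_j, u_j>) where u_j is the displayed integer vector. Then <v, e_j> = <v, u_j> / sqrt(<u_j, u_j>), so |<v, e_j>|^2 = <v, u_j>^2 / <u_j, u_j>.
Coefficients: <v, e_1> = 3/sqrt(5), <v, e_2> = 13/sqrt(70).
Square and sum: Σ |<v, e_j>|^2 = 59/14.
Compute ||v||^2 = v·v = 10.
Deficit = 10 − 59/14 = 81/14 ≥ 0, confirming Bessel's inequality. (The deficit equals ||v − Σ <v,e_j> e_j||^2, the squared distance from v to span{e_j}.)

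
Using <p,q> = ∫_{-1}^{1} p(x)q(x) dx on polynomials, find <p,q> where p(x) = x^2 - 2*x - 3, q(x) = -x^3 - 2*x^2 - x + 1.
<p,q> = 0

Expand the product: p(x)·q(x) = -x^5 + 6*x^3 + 9*x^2 + x - 3.
∫_{-1}^{1} of each monomial x^k gives [2/(k+1) if k even, 0 if k odd]. Integrating term-by-term (or equivalently evaluating the antiderivative F(x) = -x^6/6 + 3*x^4/2 + 3*x^3 + x^2/2 - 3*x at the endpoints):
  F(1) − F(−1) = 11/6 − (11/6) = 0.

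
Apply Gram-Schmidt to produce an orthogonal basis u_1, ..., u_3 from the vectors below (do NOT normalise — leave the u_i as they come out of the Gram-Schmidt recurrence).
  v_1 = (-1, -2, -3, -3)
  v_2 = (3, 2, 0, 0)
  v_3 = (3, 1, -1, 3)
Orthogonal basis:
  u_1 = (-1, -2, -3, -3)
  u_2 = (62/23, 32/23, -21/23, -21/23)
  u_3 = (78/125, -117/125, -224/125, 276/125)

Apply the Gram-Schmidt recurrence
  u_1 = v_1
  u_i = v_i − Σ_{j<i} ((v_i · u_j) / (u_j · u_j)) · u_j.

Step by step this gives:
  u_1 = (-1, -2, -3, -3)
  u_2 = (62/23, 32/23, -21/23, -21/23)
  u_3 = (78/125, -117/125, -224/125, 276/125)

Orthogonality check:
  u_2 · u_1 = 0 (should be 0)
  u_3 · u_1 = 0 (should be 0)
  u_3 · u_2 = 0 (should be 0)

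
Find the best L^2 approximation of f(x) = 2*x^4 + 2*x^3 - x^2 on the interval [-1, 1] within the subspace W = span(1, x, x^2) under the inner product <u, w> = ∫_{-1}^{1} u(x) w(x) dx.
g(x) = 5*x^2/7 + 6*x/5 - 6/35

The best approximation g ∈ W is the orthogonal projection of f onto W. Writing g = a_0 + a_1 x + a_2 x^2, the coefficients solve the normal equations G · a = b where
  G_{ij} = <φ_i, φ_j> and b_i = <f, φ_i>, with φ_0 = 1, φ_1 = x, φ_2 = x^2.
G =
  [2, 0, 2/3]
  [0, 2/3, 0]
  [2/3, 0, 2/5],
b = (2/15, 4/5, 6/35).
Solving gives a_0 = -6/35, a_1 = 6/5, a_2 = 5/7, so
  g(x) = 5*x^2/7 + 6*x/5 - 6/35.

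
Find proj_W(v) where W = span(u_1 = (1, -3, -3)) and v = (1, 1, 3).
proj_W(v) = (-11/19, 33/19, 33/19)

Set up U = [u_1 | ... | u_1] ∈ R^(3×1). The projector onto W = col(U) is P = U (U^T U)^(-1) U^T.
Compute U^T U =
  [19],
and U^T v = (-11).
Solve U^T U · c = U^T v for the coefficients: c = (-11/19). The projection is proj_W(v) = U c.
Check: (v - proj_W(v)) · u_1 = 0  (should be 0).
Result: proj_W(v) = (-11/19, 33/19, 33/19).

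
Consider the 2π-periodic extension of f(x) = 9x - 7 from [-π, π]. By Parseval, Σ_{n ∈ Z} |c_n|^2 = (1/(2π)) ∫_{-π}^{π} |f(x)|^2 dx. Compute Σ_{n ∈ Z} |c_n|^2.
Σ |c_n|^2 = 27π^2 + 49

Expand and integrate term by term over [-π, π]:
  ∫ (9x)^2 dx = 81·(2π^3/3); ∫ 2·9·(-7)·x dx = 0 (odd integrand); ∫ (-7)^2 dx = 49·2π.
So (1/(2π)) ∫_{-π}^{π} (9x - 7)^2 dx = 81π^2/3 + 49 = 27π^2 + 49.
Parseval ⇒ Σ |c_n|^2 = 27π^2 + 49.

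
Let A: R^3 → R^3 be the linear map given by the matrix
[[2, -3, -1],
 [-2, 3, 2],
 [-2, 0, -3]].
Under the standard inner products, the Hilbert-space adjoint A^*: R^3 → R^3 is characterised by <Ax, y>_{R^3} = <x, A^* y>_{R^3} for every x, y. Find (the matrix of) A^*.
A^* = A^T =
[[2, -2, -2],
 [-3, 3, 0],
 [-1, 2, -3]]

For real matrices with standard dot products, the defining identity <Ax, y> = <x, A^* y> gives (Ax)^T y = x^T (A^*) y, i.e. x^T A^T y = x^T (A^*) y. Since this holds for all x, y, we must have A^* = A^T. Therefore
A^* =
[[2, -2, -2],
 [-3, 3, 0],
 [-1, 2, -3]].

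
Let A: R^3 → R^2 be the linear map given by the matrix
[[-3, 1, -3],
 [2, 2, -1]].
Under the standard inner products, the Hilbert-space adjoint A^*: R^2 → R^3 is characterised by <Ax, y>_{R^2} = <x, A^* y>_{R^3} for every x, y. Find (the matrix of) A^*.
A^* = A^T =
[[-3, 2],
 [1, 2],
 [-3, -1]]

For real matrices with standard dot products, the defining identity <Ax, y> = <x, A^* y> gives (Ax)^T y = x^T (A^*) y, i.e. x^T A^T y = x^T (A^*) y. Since this holds for all x, y, we must have A^* = A^T. Therefore
A^* =
[[-3, 2],
 [1, 2],
 [-3, -1]].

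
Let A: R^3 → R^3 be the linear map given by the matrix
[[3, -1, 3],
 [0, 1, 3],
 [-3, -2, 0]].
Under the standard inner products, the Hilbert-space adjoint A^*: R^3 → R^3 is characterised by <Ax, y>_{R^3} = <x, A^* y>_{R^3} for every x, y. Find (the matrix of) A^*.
A^* = A^T =
[[3, 0, -3],
 [-1, 1, -2],
 [3, 3, 0]]

For real matrices with standard dot products, the defining identity <Ax, y> = <x, A^* y> gives (Ax)^T y = x^T (A^*) y, i.e. x^T A^T y = x^T (A^*) y. Since this holds for all x, y, we must have A^* = A^T. Therefore
A^* =
[[3, 0, -3],
 [-1, 1, -2],
 [3, 3, 0]].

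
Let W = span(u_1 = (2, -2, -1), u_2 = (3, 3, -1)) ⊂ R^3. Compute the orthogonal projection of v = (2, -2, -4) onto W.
proj_W(v) = (52/17, -188/85, -124/85)

Set up U = [u_1 | ... | u_2] ∈ R^(3×2). The projector onto W = col(U) is P = U (U^T U)^(-1) U^T.
Compute U^T U =
  [9, 1]
  [1, 19],
and U^T v = (12, 4).
Solve U^T U · c = U^T v for the coefficients: c = (112/85, 12/85). The projection is proj_W(v) = U c.
Check: (v - proj_W(v)) · u_1 = 0  (should be 0).
Check: (v - proj_W(v)) · u_2 = 0  (should be 0).
Result: proj_W(v) = (52/17, -188/85, -124/85).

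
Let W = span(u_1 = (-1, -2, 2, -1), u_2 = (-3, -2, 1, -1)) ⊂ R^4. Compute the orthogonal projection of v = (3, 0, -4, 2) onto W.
proj_W(v) = (21/10, 13/5, -11/5, 13/10)

Set up U = [u_1 | ... | u_2] ∈ R^(4×2). The projector onto W = col(U) is P = U (U^T U)^(-1) U^T.
Compute U^T U =
  [10, 10]
  [10, 15],
and U^T v = (-13, -15).
Solve U^T U · c = U^T v for the coefficients: c = (-9/10, -2/5). The projection is proj_W(v) = U c.
Check: (v - proj_W(v)) · u_1 = 0  (should be 0).
Check: (v - proj_W(v)) · u_2 = 0  (should be 0).
Result: proj_W(v) = (21/10, 13/5, -11/5, 13/10).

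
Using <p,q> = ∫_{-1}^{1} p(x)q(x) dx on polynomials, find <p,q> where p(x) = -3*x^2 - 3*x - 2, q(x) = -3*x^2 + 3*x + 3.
<p,q> = -82/5

Expand the product: p(x)·q(x) = 9*x^4 - 12*x^2 - 15*x - 6.
∫_{-1}^{1} of each monomial x^k gives [2/(k+1) if k even, 0 if k odd]. Integrating term-by-term (or equivalently evaluating the antiderivative F(x) = 9*x^5/5 - 4*x^3 - 15*x^2/2 - 6*x at the endpoints):
  F(1) − F(−1) = -157/10 − (7/10) = -82/5.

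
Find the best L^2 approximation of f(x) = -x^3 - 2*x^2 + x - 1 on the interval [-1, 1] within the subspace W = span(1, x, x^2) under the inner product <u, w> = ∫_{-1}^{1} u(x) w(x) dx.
g(x) = -2*x^2 + 2*x/5 - 1

The best approximation g ∈ W is the orthogonal projection of f onto W. Writing g = a_0 + a_1 x + a_2 x^2, the coefficients solve the normal equations G · a = b where
  G_{ij} = <φ_i, φ_j> and b_i = <f, φ_i>, with φ_0 = 1, φ_1 = x, φ_2 = x^2.
G =
  [2, 0, 2/3]
  [0, 2/3, 0]
  [2/3, 0, 2/5],
b = (-10/3, 4/15, -22/15).
Solving gives a_0 = -1, a_1 = 2/5, a_2 = -2, so
  g(x) = -2*x^2 + 2*x/5 - 1.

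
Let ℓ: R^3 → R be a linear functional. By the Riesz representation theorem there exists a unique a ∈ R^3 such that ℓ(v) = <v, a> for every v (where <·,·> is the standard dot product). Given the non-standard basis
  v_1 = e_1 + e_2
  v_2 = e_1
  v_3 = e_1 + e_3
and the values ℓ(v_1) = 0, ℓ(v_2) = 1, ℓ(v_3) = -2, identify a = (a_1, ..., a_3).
a = (1, -1, -3)

Write a = (a_1, ..., a_3) in the standard basis. For each basis vector v_i, ℓ(v_i) = <v_i, a> is a linear equation in the a_j's. Collect the n equations into a matrix system V a = ℓ, where row i of V is v_i (expressed in the standard basis). Since V is invertible (lower-triangular with 1s on the diagonal, up to permutation), solve by back-substitution:
  V =
[[1, 1, 0],
 [1, 0, 0],
 [1, 0, 1]]
  V a = (0, 1, -2)
Solving gives a = (1, -1, -3).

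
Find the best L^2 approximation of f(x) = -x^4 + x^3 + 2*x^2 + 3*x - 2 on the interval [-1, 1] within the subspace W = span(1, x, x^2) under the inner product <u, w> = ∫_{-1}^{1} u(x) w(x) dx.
g(x) = 8*x^2/7 + 18*x/5 - 67/35

The best approximation g ∈ W is the orthogonal projection of f onto W. Writing g = a_0 + a_1 x + a_2 x^2, the coefficients solve the normal equations G · a = b where
  G_{ij} = <φ_i, φ_j> and b_i = <f, φ_i>, with φ_0 = 1, φ_1 = x, φ_2 = x^2.
G =
  [2, 0, 2/3]
  [0, 2/3, 0]
  [2/3, 0, 2/5],
b = (-46/15, 12/5, -86/105).
Solving gives a_0 = -67/35, a_1 = 18/5, a_2 = 8/7, so
  g(x) = 8*x^2/7 + 18*x/5 - 67/35.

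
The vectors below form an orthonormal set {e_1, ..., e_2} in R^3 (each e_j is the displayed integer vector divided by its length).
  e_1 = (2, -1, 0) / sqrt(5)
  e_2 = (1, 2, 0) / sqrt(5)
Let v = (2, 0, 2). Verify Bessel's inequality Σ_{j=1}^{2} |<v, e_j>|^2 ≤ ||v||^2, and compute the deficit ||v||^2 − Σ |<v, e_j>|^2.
Σ |<v, e_j>|^2 = 4; ||v||^2 = 8; deficit = 4

Write each e_j = u_j / sqrt(<u_j, u_j>) where u_j is the displayed integer vector. Then <v, e_j> = <v, u_j> / sqrt(<u_j, u_j>), so |<v, e_j>|^2 = <v, u_j>^2 / <u_j, u_j>.
Coefficients: <v, e_1> = 4/sqrt(5), <v, e_2> = 2/sqrt(5).
Square and sum: Σ |<v, e_j>|^2 = 4.
Compute ||v||^2 = v·v = 8.
Deficit = 8 − 4 = 4 ≥ 0, confirming Bessel's inequality. (The deficit equals ||v − Σ <v,e_j> e_j||^2, the squared distance from v to span{e_j}.)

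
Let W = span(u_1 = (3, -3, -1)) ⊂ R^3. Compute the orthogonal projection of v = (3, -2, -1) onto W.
proj_W(v) = (48/19, -48/19, -16/19)

Set up U = [u_1 | ... | u_1] ∈ R^(3×1). The projector onto W = col(U) is P = U (U^T U)^(-1) U^T.
Compute U^T U =
  [19],
and U^T v = (16).
Solve U^T U · c = U^T v for the coefficients: c = (16/19). The projection is proj_W(v) = U c.
Check: (v - proj_W(v)) · u_1 = 0  (should be 0).
Result: proj_W(v) = (48/19, -48/19, -16/19).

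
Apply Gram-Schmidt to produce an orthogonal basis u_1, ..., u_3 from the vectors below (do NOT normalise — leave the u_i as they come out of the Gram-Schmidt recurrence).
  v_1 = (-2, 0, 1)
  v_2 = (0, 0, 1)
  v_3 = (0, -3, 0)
Orthogonal basis:
  u_1 = (-2, 0, 1)
  u_2 = (2/5, 0, 4/5)
  u_3 = (0, -3, 0)

Apply the Gram-Schmidt recurrence
  u_1 = v_1
  u_i = v_i − Σ_{j<i} ((v_i · u_j) / (u_j · u_j)) · u_j.

Step by step this gives:
  u_1 = (-2, 0, 1)
  u_2 = (2/5, 0, 4/5)
  u_3 = (0, -3, 0)

Orthogonality check:
  u_2 · u_1 = 0 (should be 0)
  u_3 · u_1 = 0 (should be 0)
  u_3 · u_2 = 0 (should be 0)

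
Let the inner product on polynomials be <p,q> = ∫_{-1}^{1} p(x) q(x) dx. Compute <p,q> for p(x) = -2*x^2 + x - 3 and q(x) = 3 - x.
<p,q> = -68/3

Expand the product: p(x)·q(x) = 2*x^3 - 7*x^2 + 6*x - 9.
∫_{-1}^{1} of each monomial x^k gives [2/(k+1) if k even, 0 if k odd]. Integrating term-by-term (or equivalently evaluating the antiderivative F(x) = x^4/2 - 7*x^3/3 + 3*x^2 - 9*x at the endpoints):
  F(1) − F(−1) = -47/6 − (89/6) = -68/3.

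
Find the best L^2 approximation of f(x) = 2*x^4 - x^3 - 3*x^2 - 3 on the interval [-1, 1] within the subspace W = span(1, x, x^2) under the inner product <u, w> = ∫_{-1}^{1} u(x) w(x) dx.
g(x) = -9*x^2/7 - 3*x/5 - 111/35

The best approximation g ∈ W is the orthogonal projection of f onto W. Writing g = a_0 + a_1 x + a_2 x^2, the coefficients solve the normal equations G · a = b where
  G_{ij} = <φ_i, φ_j> and b_i = <f, φ_i>, with φ_0 = 1, φ_1 = x, φ_2 = x^2.
G =
  [2, 0, 2/3]
  [0, 2/3, 0]
  [2/3, 0, 2/5],
b = (-36/5, -2/5, -92/35).
Solving gives a_0 = -111/35, a_1 = -3/5, a_2 = -9/7, so
  g(x) = -9*x^2/7 - 3*x/5 - 111/35.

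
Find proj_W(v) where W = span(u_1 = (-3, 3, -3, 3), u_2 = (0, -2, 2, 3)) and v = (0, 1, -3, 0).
proj_W(v) = (-60/67, 116/67, -116/67, -24/67)

Set up U = [u_1 | ... | u_2] ∈ R^(4×2). The projector onto W = col(U) is P = U (U^T U)^(-1) U^T.
Compute U^T U =
  [36, -3]
  [-3, 17],
and U^T v = (12, -8).
Solve U^T U · c = U^T v for the coefficients: c = (20/67, -28/67). The projection is proj_W(v) = U c.
Check: (v - proj_W(v)) · u_1 = 0  (should be 0).
Check: (v - proj_W(v)) · u_2 = 0  (should be 0).
Result: proj_W(v) = (-60/67, 116/67, -116/67, -24/67).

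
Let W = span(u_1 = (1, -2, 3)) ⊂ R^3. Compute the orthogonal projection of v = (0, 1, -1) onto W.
proj_W(v) = (-5/14, 5/7, -15/14)

Set up U = [u_1 | ... | u_1] ∈ R^(3×1). The projector onto W = col(U) is P = U (U^T U)^(-1) U^T.
Compute U^T U =
  [14],
and U^T v = (-5).
Solve U^T U · c = U^T v for the coefficients: c = (-5/14). The projection is proj_W(v) = U c.
Check: (v - proj_W(v)) · u_1 = 0  (should be 0).
Result: proj_W(v) = (-5/14, 5/7, -15/14).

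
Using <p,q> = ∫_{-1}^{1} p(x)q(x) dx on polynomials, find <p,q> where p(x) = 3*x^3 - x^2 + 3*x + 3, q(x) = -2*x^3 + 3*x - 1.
<p,q> = 16/105

Expand the product: p(x)·q(x) = -6*x^6 + 2*x^5 + 3*x^4 - 12*x^3 + 10*x^2 + 6*x - 3.
∫_{-1}^{1} of each monomial x^k gives [2/(k+1) if k even, 0 if k odd]. Integrating term-by-term (or equivalently evaluating the antiderivative F(x) = -6*x^7/7 + x^6/3 + 3*x^5/5 - 3*x^4 + 10*x^3/3 + 3*x^2 - 3*x at the endpoints):
  F(1) − F(−1) = 43/105 − (9/35) = 16/105.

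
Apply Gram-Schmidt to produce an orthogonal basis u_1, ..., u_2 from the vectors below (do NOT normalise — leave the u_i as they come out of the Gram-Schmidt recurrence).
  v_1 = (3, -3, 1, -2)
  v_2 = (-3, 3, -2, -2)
Orthogonal basis:
  u_1 = (3, -3, 1, -2)
  u_2 = (-21/23, 21/23, -30/23, -78/23)

Apply the Gram-Schmidt recurrence
  u_1 = v_1
  u_i = v_i − Σ_{j<i} ((v_i · u_j) / (u_j · u_j)) · u_j.

Step by step this gives:
  u_1 = (3, -3, 1, -2)
  u_2 = (-21/23, 21/23, -30/23, -78/23)

Orthogonality check:
  u_2 · u_1 = 0 (should be 0)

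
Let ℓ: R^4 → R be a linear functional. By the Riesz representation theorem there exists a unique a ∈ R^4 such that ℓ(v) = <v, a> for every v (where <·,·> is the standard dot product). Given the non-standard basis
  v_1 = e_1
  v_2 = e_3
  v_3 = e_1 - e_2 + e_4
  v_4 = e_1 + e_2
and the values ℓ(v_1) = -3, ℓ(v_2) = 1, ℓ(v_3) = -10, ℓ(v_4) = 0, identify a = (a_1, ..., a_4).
a = (-3, 3, 1, -4)

Write a = (a_1, ..., a_4) in the standard basis. For each basis vector v_i, ℓ(v_i) = <v_i, a> is a linear equation in the a_j's. Collect the n equations into a matrix system V a = ℓ, where row i of V is v_i (expressed in the standard basis). Since V is invertible (lower-triangular with 1s on the diagonal, up to permutation), solve by back-substitution:
  V =
[[1, 0, 0, 0],
 [0, 0, 1, 0],
 [1, -1, 0, 1],
 [1, 1, 0, 0]]
  V a = (-3, 1, -10, 0)
Solving gives a = (-3, 3, 1, -4).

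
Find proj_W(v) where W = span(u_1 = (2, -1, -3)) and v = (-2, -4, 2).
proj_W(v) = (-6/7, 3/7, 9/7)

Set up U = [u_1 | ... | u_1] ∈ R^(3×1). The projector onto W = col(U) is P = U (U^T U)^(-1) U^T.
Compute U^T U =
  [14],
and U^T v = (-6).
Solve U^T U · c = U^T v for the coefficients: c = (-3/7). The projection is proj_W(v) = U c.
Check: (v - proj_W(v)) · u_1 = 0  (should be 0).
Result: proj_W(v) = (-6/7, 3/7, 9/7).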